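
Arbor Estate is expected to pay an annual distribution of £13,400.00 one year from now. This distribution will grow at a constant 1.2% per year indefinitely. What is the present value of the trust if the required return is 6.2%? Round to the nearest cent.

£268000.00

Growing perpetuity: P = D₁ / (r − g) = £13,400.0000 / (0.062 − 0.012) = £268,000.00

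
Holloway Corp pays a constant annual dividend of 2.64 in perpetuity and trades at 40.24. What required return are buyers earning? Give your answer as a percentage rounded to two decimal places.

P = C/r ⇒ r = C/P = 2.64/40.24 = 0.065606

6.56%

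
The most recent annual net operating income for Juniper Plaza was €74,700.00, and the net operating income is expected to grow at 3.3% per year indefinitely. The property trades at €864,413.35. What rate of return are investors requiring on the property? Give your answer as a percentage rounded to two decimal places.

12.23%

D₁ = €74,700.00 × 1.033 = €77,165.1000
P = D₁/(r − g) ⇒ r = D₁/P + g = €77,165.1000/€864,413.35 + 0.033 = 0.089269 + 0.033 = 0.122269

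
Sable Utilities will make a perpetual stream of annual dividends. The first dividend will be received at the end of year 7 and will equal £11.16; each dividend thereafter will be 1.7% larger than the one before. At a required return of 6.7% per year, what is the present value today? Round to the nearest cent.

£151.25

Value at end of year 6: C₁ / (r − g) = £11.16 / (0.067 − 0.017) = £223.2000
Discount to today: PV = £223.2000 / (1 + 0.067)^6 = £223.2000 / 1.475661 = £151.25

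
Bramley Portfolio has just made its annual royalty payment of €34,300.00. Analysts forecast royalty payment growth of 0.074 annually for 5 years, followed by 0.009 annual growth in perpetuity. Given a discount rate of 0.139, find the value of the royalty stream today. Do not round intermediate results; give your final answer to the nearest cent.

D_1 = 36838.20000
D_2 = 39564.22680
D_3 = 42491.97958
D_4 = 45636.38607
D_5 = 49013.47864
Terminal value at year 5: TV = D_5×(1+g_2)/(r−g_2) = 49454.59995/0.13 = 380419.99961
P_0 = D_1/(1+r)^1 + D_2/(1+r)^2 + D_3/(1+r)^3 + D_4/(1+r)^4 + D_5/(1+r)^5 + TV/(1+r)^5
    = 32342.58121 + 30496.86762 + 28756.48448 + 27115.42084 + 25568.00876 + 198447.08339 = 342726.44631

€342726.45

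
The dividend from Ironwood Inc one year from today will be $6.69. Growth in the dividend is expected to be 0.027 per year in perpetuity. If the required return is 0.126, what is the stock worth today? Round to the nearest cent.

$67.58

Growing perpetuity: P = D₁ / (r − g) = $6.6900 / (0.126 − 0.027) = $67.58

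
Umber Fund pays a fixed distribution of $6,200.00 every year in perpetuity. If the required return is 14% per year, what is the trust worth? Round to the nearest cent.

$44285.71

Level perpetuity: PV = C / r = $6,200.00 / 0.14 = $44,285.71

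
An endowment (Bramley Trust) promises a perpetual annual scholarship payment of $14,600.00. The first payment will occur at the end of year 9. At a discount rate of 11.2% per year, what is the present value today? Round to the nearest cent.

Value at end of year 8: C / r = $14,600.00 / 0.112 = $130,357.1429
Discount to today: PV = $130,357.1429 / (1 + 0.112)^8 = $130,357.1429 / 2.337967 = $55,756.63

$55756.63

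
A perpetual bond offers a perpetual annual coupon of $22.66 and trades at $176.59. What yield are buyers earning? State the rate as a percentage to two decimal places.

12.83%

P = C/r ⇒ r = C/P = $22.66/$176.59 = 0.128320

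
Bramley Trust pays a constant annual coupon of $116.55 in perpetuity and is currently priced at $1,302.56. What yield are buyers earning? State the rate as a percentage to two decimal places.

8.95%

P = C/r ⇒ r = C/P = $116.55/$1,302.56 = 0.089478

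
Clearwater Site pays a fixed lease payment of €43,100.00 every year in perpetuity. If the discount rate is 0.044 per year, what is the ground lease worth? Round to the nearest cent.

€979545.45

Level perpetuity: PV = C / r = €43,100.00 / 0.044 = €979,545.45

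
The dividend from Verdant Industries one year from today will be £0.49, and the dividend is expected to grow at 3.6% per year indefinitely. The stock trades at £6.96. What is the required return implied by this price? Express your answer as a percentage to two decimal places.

10.64%

P = D₁/(r − g) ⇒ r = D₁/P + g = £0.4900/£6.96 + 0.036 = 0.070402 + 0.036 = 0.106402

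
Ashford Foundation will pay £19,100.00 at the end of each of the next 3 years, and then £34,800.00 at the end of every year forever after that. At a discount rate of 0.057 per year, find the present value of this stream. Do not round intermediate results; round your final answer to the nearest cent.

PV of 3-year annuity: £19,100.00 × [1 − (1+0.057)^−3] / 0.057 = 51339.23544
Perpetuity value at year 3: £34,800.00 / 0.057 = 610526.31579
PV of perpetuity: 610526.31579 / (1+0.057)^3 = 516986.76639
Total PV = 51339.23544 + 516986.76639 = 568326.00184

£568326.00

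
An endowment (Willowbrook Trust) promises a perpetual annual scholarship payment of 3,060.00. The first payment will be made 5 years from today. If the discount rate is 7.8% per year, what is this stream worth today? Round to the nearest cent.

29050.38

Value at end of year 4: C / r = 3,060.00 / 0.078 = 39,230.7692
Discount to today: PV = 39,230.7692 / (1 + 0.078)^4 = 39,230.7692 / 1.350439 = 29,050.38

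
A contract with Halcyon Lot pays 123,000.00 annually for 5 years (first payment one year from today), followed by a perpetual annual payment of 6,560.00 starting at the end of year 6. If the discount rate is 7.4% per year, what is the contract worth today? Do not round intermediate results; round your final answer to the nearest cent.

PV of 5-year annuity: 123,000.00 × [1 − (1+0.074)^−5] / 0.074 = 498968.61332
Perpetuity value at year 5: 6,560.00 / 0.074 = 88648.64865
PV of perpetuity: 88648.64865 / (1+0.074)^5 = 62036.98927
Total PV = 498968.61332 + 62036.98927 = 561005.60260

561005.60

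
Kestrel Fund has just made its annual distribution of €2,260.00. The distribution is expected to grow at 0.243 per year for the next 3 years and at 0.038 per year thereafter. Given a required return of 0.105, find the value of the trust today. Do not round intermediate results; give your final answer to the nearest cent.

€58456.51

D_1 = 2809.18000
D_2 = 3491.81074
D_3 = 4340.32075
Terminal value at year 3: TV = D_3×(1+g_2)/(r−g_2) = 4505.25294/0.067 = 67242.58117
P_0 = D_1/(1+r)^1 + D_2/(1+r)^2 + D_3/(1+r)^3 + TV/(1+r)^3
    = 2542.24434 + 2859.73730 + 3216.88097 + 49837.64840 = 58456.51101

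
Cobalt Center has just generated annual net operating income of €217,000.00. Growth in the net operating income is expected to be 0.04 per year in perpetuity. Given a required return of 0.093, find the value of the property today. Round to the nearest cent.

D₁ = D₀ × (1 + g) = €217,000.00 × 1.04 = €225,680.0000
Growing perpetuity: P = D₁ / (r − g) = €225,680.0000 / (0.093 − 0.04) = €4,258,113.21

€4258113.21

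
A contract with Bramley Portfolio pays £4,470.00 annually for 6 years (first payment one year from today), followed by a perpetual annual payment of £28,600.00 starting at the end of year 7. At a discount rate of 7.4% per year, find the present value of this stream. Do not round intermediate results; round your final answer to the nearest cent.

PV of 6-year annuity: £4,470.00 × [1 − (1+0.074)^−6] / 0.074 = 21045.85624
Perpetuity value at year 6: £28,600.00 / 0.074 = 386486.48649
PV of perpetuity: 386486.48649 / (1+0.074)^6 = 251830.67249
Total PV = 21045.85624 + 251830.67249 = 272876.52873

£272876.53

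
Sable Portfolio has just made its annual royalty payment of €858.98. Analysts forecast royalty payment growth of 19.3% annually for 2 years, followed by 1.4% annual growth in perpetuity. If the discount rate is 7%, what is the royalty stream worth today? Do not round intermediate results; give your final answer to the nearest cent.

€21360.63

D_1 = 1024.76314
D_2 = 1222.54243
Terminal value at year 2: TV = D_2×(1+g_2)/(r−g_2) = 1239.65802/0.056 = 22136.75036
P_0 = D_1/(1+r)^1 + D_2/(1+r)^2 + TV/(1+r)^2
    = 957.72256 + 1067.81590 + 19335.09508 = 21360.63354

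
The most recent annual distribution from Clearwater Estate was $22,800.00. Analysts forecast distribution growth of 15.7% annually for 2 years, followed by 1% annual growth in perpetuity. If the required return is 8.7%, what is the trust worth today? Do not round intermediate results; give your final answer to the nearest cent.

D_1 = 26379.60000
D_2 = 30521.19720
Terminal value at year 2: TV = D_2×(1+g_2)/(r−g_2) = 30826.40917/0.077 = 400342.97626
P_0 = D_1/(1+r)^1 + D_2/(1+r)^2 + TV/(1+r)^2
    = 24268.26127 + 25831.07478 + 338823.18871 = 388922.52476

$388922.52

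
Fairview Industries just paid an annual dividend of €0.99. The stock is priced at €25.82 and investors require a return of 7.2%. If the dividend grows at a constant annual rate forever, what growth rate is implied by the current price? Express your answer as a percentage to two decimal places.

P = D₀(1+g)/(r−g) ⇒ P(r−g) = D₀(1+g) ⇒ g(P+D₀) = P·r − D₀
g = (P·r − D₀)/(P + D₀) = (€25.82×0.072 − €0.99) / (€25.82 + €0.99) = 0.032415

3.24%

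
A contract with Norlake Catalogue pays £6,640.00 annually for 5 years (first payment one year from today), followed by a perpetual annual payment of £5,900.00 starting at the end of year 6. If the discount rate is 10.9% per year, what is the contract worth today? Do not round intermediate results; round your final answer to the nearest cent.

PV of 5-year annuity: £6,640.00 × [1 − (1+0.109)^−5] / 0.109 = 24602.61497
Perpetuity value at year 5: £5,900.00 / 0.109 = 54128.44037
PV of perpetuity: 54128.44037 / (1+0.109)^5 = 32267.68309
Total PV = 24602.61497 + 32267.68309 = 56870.29806

£56870.30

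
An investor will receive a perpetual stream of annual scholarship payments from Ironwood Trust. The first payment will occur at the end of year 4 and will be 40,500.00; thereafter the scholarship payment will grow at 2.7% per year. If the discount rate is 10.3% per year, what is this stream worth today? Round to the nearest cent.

Value at end of year 3: C₁ / (r − g) = 40,500.00 / (0.103 − 0.027) = 532,894.7368
Discount to today: PV = 532,894.7368 / (1 + 0.103)^3 = 532,894.7368 / 1.341920 = 397,113.72

397113.72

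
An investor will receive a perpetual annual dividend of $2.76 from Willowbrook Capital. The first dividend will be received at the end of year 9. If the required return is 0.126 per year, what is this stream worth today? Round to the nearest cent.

$8.48

Value at end of year 8: C / r = $2.76 / 0.126 = $21.9048
Discount to today: PV = $21.9048 / (1 + 0.126)^8 = $21.9048 / 2.584087 = $8.48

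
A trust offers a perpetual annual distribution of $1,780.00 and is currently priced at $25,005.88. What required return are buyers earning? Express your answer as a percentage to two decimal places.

P = C/r ⇒ r = C/P = $1,780.00/$25,005.88 = 0.071183

7.12%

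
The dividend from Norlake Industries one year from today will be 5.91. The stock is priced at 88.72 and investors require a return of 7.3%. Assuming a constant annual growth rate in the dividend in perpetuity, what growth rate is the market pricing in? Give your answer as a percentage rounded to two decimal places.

0.64%

P = D₁/(r−g) ⇒ g = r − D₁/P = 0.073 − 5.91/88.72 = 0.006386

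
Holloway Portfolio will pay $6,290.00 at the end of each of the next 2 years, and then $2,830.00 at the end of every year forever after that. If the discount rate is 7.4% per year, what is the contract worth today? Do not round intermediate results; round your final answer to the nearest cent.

$44464.47

PV of 2-year annuity: $6,290.00 × [1 − (1+0.074)^−2] / 0.074 = 11309.69348
Perpetuity value at year 2: $2,830.00 / 0.074 = 38243.24324
PV of perpetuity: 38243.24324 / (1+0.074)^2 = 33154.78020
Total PV = 11309.69348 + 33154.78020 = 44464.47368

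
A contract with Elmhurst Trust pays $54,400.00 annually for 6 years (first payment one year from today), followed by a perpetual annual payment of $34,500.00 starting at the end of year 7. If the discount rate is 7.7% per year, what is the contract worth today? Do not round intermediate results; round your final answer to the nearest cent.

PV of 6-year annuity: $54,400.00 × [1 − (1+0.077)^−6] / 0.077 = 253789.89959
Perpetuity value at year 6: $34,500.00 / 0.077 = 448051.94805
PV of perpetuity: 448051.94805 / (1+0.077)^6 = 287100.63305
Total PV = 253789.89959 + 287100.63305 = 540890.53264

$540890.53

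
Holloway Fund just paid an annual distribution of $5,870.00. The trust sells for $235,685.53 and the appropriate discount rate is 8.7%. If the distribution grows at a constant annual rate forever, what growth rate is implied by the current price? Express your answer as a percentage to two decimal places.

P = D₀(1+g)/(r−g) ⇒ P(r−g) = D₀(1+g) ⇒ g(P+D₀) = P·r − D₀
g = (P·r − D₀)/(P + D₀) = ($235,685.53×0.087 − $5,870.00) / ($235,685.53 + $5,870.00) = 0.060585

6.06%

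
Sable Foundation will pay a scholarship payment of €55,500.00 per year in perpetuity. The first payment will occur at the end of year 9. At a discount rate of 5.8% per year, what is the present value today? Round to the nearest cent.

€609508.33

Value at end of year 8: C / r = €55,500.00 / 0.058 = €956,896.5517
Discount to today: PV = €956,896.5517 / (1 + 0.058)^8 = €956,896.5517 / 1.569948 = €609,508.33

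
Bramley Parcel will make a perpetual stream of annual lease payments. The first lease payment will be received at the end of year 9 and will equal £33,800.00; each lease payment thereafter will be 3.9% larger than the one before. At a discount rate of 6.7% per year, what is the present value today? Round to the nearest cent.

£718527.37

Value at end of year 8: C₁ / (r − g) = £33,800.00 / (0.067 − 0.039) = £1,207,142.8571
Discount to today: PV = £1,207,142.8571 / (1 + 0.067)^8 = £1,207,142.8571 / 1.680023 = £718,527.37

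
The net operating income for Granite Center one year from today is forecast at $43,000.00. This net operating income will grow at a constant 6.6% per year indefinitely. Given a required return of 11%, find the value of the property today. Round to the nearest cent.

$977272.73

Growing perpetuity: P = D₁ / (r − g) = $43,000.0000 / (0.11 − 0.066) = $977,272.73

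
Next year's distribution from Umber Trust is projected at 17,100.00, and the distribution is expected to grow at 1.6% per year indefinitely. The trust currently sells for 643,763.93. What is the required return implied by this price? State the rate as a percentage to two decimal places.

P = D₁/(r − g) ⇒ r = D₁/P + g = 17,100.0000/643,763.93 + 0.016 = 0.026563 + 0.016 = 0.042563

4.26%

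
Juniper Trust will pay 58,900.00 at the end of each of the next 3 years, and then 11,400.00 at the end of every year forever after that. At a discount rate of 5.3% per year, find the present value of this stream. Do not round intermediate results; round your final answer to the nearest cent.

343724.89

PV of 3-year annuity: 58,900.00 × [1 − (1+0.053)^−3] / 0.053 = 159501.88229
Perpetuity value at year 3: 11,400.00 / 0.053 = 215094.33962
PV of perpetuity: 215094.33962 / (1+0.053)^3 = 184223.00757
Total PV = 159501.88229 + 184223.00757 = 343724.88986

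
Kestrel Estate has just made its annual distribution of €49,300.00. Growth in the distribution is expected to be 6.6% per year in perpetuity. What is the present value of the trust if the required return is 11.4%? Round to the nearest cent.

D₁ = D₀ × (1 + g) = €49,300.00 × 1.066 = €52,553.8000
Growing perpetuity: P = D₁ / (r − g) = €52,553.8000 / (0.114 − 0.066) = €1,094,870.83

€1094870.83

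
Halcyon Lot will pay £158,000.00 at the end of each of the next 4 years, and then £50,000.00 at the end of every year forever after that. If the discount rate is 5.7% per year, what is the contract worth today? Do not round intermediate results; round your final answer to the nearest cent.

£1254009.59

PV of 4-year annuity: £158,000.00 × [1 − (1+0.057)^−4] / 0.057 = 551268.73945
Perpetuity value at year 4: £50,000.00 / 0.057 = 877192.98246
PV of perpetuity: 877192.98246 / (1+0.057)^4 = 702740.84972
Total PV = 551268.73945 + 702740.84972 = 1254009.58917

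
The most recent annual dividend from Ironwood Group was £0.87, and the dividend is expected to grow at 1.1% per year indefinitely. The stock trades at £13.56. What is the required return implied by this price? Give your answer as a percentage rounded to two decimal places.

7.59%

D₁ = £0.87 × 1.011 = £0.8796
P = D₁/(r − g) ⇒ r = D₁/P + g = £0.8796/£13.56 + 0.011 = 0.064865 + 0.011 = 0.075865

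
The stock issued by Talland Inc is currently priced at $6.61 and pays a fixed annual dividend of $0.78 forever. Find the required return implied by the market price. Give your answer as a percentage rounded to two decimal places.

11.80%

P = C/r ⇒ r = C/P = $0.78/$6.61 = 0.118003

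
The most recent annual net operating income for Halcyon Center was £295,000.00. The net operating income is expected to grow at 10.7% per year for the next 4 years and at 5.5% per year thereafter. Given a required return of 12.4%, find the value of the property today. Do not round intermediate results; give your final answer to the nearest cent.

£5379810.42

D_1 = 326565.00000
D_2 = 361507.45500
D_3 = 400188.75269
D_4 = 443008.94922
Terminal value at year 4: TV = D_4×(1+g_2)/(r−g_2) = 467374.44143/0.069 = 6773542.62941
P_0 = D_1/(1+r)^1 + D_2/(1+r)^2 + D_3/(1+r)^3 + D_4/(1+r)^4 + TV/(1+r)^4
    = 290538.25623 + 286143.99435 + 281816.19372 + 277553.84915 + 4243758.12834 = 5379810.42179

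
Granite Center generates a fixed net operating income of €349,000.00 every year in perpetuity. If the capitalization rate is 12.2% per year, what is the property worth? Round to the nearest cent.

€2860655.74

Level perpetuity: PV = C / r = €349,000.00 / 0.122 = €2,860,655.74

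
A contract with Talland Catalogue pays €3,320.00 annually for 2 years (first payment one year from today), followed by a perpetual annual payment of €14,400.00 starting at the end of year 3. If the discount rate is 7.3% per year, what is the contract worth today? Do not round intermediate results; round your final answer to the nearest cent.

€177310.42

PV of 2-year annuity: €3,320.00 × [1 − (1+0.073)^−2] / 0.073 = 5977.75267
Perpetuity value at year 2: €14,400.00 / 0.073 = 197260.27397
PV of perpetuity: 197260.27397 / (1+0.073)^2 = 171332.67204
Total PV = 5977.75267 + 171332.67204 = 177310.42471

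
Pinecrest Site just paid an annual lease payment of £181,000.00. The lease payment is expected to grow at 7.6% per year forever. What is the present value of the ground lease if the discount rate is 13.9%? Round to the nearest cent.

D₁ = D₀ × (1 + g) = £181,000.00 × 1.076 = £194,756.0000
Growing perpetuity: P = D₁ / (r − g) = £194,756.0000 / (0.139 − 0.076) = £3,091,365.08

£3091365.08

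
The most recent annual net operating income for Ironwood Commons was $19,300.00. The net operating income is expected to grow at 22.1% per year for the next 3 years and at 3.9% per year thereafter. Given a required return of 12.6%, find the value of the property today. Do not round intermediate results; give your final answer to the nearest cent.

D_1 = 23565.30000
D_2 = 28773.23130
D_3 = 35132.11542
Terminal value at year 3: TV = D_3×(1+g_2)/(r−g_2) = 36502.26792/0.087 = 419566.29791
P_0 = D_1/(1+r)^1 + D_2/(1+r)^2 + D_3/(1+r)^3 + TV/(1+r)^3
    = 20928.33037 + 22694.04208 + 24608.72592 + 293890.41642 = 362121.51479

$362121.51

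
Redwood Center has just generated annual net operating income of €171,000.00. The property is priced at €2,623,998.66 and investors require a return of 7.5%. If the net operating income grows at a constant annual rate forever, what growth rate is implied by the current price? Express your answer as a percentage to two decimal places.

P = D₀(1+g)/(r−g) ⇒ P(r−g) = D₀(1+g) ⇒ g(P+D₀) = P·r − D₀
g = (P·r − D₀)/(P + D₀) = (€2,623,998.66×0.075 − €171,000.00) / (€2,623,998.66 + €171,000.00) = 0.009231

0.92%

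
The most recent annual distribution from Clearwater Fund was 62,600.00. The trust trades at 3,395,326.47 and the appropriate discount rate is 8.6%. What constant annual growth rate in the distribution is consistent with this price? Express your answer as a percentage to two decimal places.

6.63%

P = D₀(1+g)/(r−g) ⇒ P(r−g) = D₀(1+g) ⇒ g(P+D₀) = P·r − D₀
g = (P·r − D₀)/(P + D₀) = (3,395,326.47×0.086 − 62,600.00) / (3,395,326.47 + 62,600.00) = 0.066340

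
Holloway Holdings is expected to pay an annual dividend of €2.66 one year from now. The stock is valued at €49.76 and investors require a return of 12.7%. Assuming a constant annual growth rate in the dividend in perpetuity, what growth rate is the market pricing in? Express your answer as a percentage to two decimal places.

7.35%

P = D₁/(r−g) ⇒ g = r − D₁/P = 0.127 − €2.66/€49.76 = 0.073543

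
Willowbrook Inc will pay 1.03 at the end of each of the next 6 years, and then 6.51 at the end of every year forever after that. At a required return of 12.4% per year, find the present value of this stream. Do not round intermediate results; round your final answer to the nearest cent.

30.22

PV of 6-year annuity: 1.03 × [1 − (1+0.124)^−6] / 0.124 = 4.18721
Perpetuity value at year 6: 6.51 / 0.124 = 52.50000
PV of perpetuity: 52.50000 / (1+0.124)^6 = 26.03523
Total PV = 4.18721 + 26.03523 = 30.22244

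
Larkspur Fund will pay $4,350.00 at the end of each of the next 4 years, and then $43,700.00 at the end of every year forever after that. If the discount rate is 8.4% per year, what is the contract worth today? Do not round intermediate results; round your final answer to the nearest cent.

$391057.95

PV of 4-year annuity: $4,350.00 × [1 − (1+0.084)^−4] / 0.084 = 14280.39715
Perpetuity value at year 4: $43,700.00 / 0.084 = 520238.09524
PV of perpetuity: 520238.09524 / (1+0.084)^4 = 376777.55374
Total PV = 14280.39715 + 376777.55374 = 391057.95089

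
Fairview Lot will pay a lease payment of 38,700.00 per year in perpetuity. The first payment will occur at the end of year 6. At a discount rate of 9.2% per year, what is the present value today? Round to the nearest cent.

Value at end of year 5: C / r = 38,700.00 / 0.092 = 420,652.1739
Discount to today: PV = 420,652.1739 / (1 + 0.092)^5 = 420,652.1739 / 1.552792 = 270,900.59

270900.59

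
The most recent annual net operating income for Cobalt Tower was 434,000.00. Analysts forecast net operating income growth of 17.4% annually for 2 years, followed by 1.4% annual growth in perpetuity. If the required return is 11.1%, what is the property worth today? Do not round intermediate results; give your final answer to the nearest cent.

D_1 = 509516.00000
D_2 = 598171.78400
Terminal value at year 2: TV = D_2×(1+g_2)/(r−g_2) = 606546.18898/0.097 = 6253053.49460
P_0 = D_1/(1+r)^1 + D_2/(1+r)^2 + TV/(1+r)^2
    = 458610.26103 + 484616.06341 + 5065986.47726 = 6009212.80169

6009212.80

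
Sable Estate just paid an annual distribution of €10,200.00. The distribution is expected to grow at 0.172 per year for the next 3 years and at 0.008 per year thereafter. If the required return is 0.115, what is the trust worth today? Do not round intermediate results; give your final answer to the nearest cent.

€145429.14

D_1 = 11954.40000
D_2 = 14010.55680
D_3 = 16420.37257
Terminal value at year 3: TV = D_3×(1+g_2)/(r−g_2) = 16551.73555/0.107 = 154689.11729
P_0 = D_1/(1+r)^1 + D_2/(1+r)^2 + D_3/(1+r)^3 + TV/(1+r)^3
    = 10721.43498 + 11269.52627 + 11845.63658 + 111592.53904 = 145429.13687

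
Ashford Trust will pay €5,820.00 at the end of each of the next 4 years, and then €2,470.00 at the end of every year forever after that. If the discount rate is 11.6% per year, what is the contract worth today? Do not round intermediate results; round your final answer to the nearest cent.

PV of 4-year annuity: €5,820.00 × [1 − (1+0.116)^−4] / 0.116 = 17827.33473
Perpetuity value at year 4: €2,470.00 / 0.116 = 21293.10345
PV of perpetuity: 21293.10345 / (1+0.116)^4 = 13727.20709
Total PV = 17827.33473 + 13727.20709 = 31554.54183

€31554.54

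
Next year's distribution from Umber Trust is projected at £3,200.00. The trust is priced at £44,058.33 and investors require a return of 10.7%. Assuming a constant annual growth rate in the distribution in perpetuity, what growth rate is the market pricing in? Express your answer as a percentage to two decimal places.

P = D₁/(r−g) ⇒ g = r − D₁/P = 0.107 − £3,200.00/£44,058.33 = 0.034369

3.44%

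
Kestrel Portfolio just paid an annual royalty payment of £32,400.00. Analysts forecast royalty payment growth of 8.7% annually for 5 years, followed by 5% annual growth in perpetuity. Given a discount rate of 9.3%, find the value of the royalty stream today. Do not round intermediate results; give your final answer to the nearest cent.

D_1 = 35218.80000
D_2 = 38282.83560
D_3 = 41613.44230
D_4 = 45233.81178
D_5 = 49169.15340
Terminal value at year 5: TV = D_5×(1+g_2)/(r−g_2) = 51627.61107/0.043 = 1200642.11795
P_0 = D_1/(1+r)^1 + D_2/(1+r)^2 + D_3/(1+r)^3 + D_4/(1+r)^4 + D_5/(1+r)^5 + TV/(1+r)^5
    = 32222.14090 + 32045.25815 + 31869.34639 + 31694.40030 + 31520.41457 + 769684.54184 = 929036.10214

£929036.10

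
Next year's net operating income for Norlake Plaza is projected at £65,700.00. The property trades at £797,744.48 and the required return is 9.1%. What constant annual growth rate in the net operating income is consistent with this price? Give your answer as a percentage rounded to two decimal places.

0.86%

P = D₁/(r−g) ⇒ g = r − D₁/P = 0.091 − £65,700.00/£797,744.48 = 0.008643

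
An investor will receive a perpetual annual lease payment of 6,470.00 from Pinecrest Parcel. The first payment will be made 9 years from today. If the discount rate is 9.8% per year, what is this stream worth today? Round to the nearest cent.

Value at end of year 8: C / r = 6,470.00 / 0.098 = 66,020.4082
Discount to today: PV = 66,020.4082 / (1 + 0.098)^8 = 66,020.4082 / 2.112607 = 31,250.68

31250.68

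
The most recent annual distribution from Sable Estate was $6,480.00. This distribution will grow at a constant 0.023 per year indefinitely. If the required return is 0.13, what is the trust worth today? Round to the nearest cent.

D₁ = D₀ × (1 + g) = $6,480.00 × 1.023 = $6,629.0400
Growing perpetuity: P = D₁ / (r − g) = $6,629.0400 / (0.13 − 0.023) = $61,953.64

$61953.64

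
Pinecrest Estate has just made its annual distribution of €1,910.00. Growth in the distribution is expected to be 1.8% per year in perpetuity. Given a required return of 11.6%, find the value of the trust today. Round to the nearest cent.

€19840.61

D₁ = D₀ × (1 + g) = €1,910.00 × 1.018 = €1,944.3800
Growing perpetuity: P = D₁ / (r − g) = €1,944.3800 / (0.116 − 0.018) = €19,840.61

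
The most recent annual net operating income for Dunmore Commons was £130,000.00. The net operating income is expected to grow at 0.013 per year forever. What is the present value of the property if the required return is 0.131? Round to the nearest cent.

£1116016.95

D₁ = D₀ × (1 + g) = £130,000.00 × 1.013 = £131,690.0000
Growing perpetuity: P = D₁ / (r − g) = £131,690.0000 / (0.131 − 0.013) = £1,116,016.95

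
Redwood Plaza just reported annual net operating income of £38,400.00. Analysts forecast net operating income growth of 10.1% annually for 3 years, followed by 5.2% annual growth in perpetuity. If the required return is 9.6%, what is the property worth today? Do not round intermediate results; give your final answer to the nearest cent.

£1046986.16

D_1 = 42278.40000
D_2 = 46548.51840
D_3 = 51249.91876
Terminal value at year 3: TV = D_3×(1+g_2)/(r−g_2) = 53914.91453/0.044 = 1225338.96668
P_0 = D_1/(1+r)^1 + D_2/(1+r)^2 + D_3/(1+r)^3 + TV/(1+r)^3
    = 38575.18248 + 38751.16415 + 38927.94866 + 930731.86346 = 1046986.15875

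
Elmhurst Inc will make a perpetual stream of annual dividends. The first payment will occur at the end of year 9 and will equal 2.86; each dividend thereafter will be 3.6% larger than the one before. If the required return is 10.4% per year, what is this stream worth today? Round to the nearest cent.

19.06

Value at end of year 8: C₁ / (r − g) = 2.86 / (0.104 − 0.036) = 42.0588
Discount to today: PV = 42.0588 / (1 + 0.104)^8 = 42.0588 / 2.206747 = 19.06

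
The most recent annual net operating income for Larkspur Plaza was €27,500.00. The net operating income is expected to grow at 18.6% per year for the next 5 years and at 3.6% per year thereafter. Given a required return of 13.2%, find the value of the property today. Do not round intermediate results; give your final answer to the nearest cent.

€533113.38

D_1 = 32615.00000
D_2 = 38681.39000
D_3 = 45876.12854
D_4 = 54409.08845
D_5 = 64529.17890
Terminal value at year 5: TV = D_5×(1+g_2)/(r−g_2) = 66852.22934/0.096 = 696377.38896
P_0 = D_1/(1+r)^1 + D_2/(1+r)^2 + D_3/(1+r)^3 + D_4/(1+r)^4 + D_5/(1+r)^5 + TV/(1+r)^5
    = 28811.83746 + 30186.25373 + 31626.23403 + 33134.90597 + 34715.54636 + 374638.60451 = 533113.38207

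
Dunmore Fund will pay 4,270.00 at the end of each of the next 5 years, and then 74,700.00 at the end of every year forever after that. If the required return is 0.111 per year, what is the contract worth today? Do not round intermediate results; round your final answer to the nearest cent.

413324.42

PV of 5-year annuity: 4,270.00 × [1 − (1+0.111)^−5] / 0.111 = 15741.86149
Perpetuity value at year 5: 74,700.00 / 0.111 = 672972.97297
PV of perpetuity: 672972.97297 / (1+0.111)^5 = 397582.56234
Total PV = 15741.86149 + 397582.56234 = 413324.42383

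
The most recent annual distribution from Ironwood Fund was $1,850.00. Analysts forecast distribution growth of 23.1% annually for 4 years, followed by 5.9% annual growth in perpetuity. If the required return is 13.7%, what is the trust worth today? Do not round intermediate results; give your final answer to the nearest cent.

$43572.69

D_1 = 2277.35000
D_2 = 2803.41785
D_3 = 3451.00737
D_4 = 4248.19008
Terminal value at year 4: TV = D_4×(1+g_2)/(r−g_2) = 4498.83329/0.078 = 57677.34989
P_0 = D_1/(1+r)^1 + D_2/(1+r)^2 + D_3/(1+r)^3 + D_4/(1+r)^4 + TV/(1+r)^4
    = 2002.94635 + 2168.53734 + 2347.81835 + 2541.92119 + 34511.46845 = 43572.69169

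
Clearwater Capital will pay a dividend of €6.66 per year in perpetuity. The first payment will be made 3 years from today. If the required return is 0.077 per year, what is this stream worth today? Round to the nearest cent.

€74.57

Value at end of year 2: C / r = €6.66 / 0.077 = €86.4935
Discount to today: PV = €86.4935 / (1 + 0.077)^2 = €86.4935 / 1.159929 = €74.57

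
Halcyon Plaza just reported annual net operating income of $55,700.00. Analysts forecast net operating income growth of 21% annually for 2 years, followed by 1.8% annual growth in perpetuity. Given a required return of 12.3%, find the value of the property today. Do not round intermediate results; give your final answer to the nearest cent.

$751618.16

D_1 = 67397.00000
D_2 = 81550.37000
Terminal value at year 2: TV = D_2×(1+g_2)/(r−g_2) = 83018.27666/0.105 = 790650.25390
P_0 = D_1/(1+r)^1 + D_2/(1+r)^2 + TV/(1+r)^2
    = 60015.13802 + 64664.57436 + 626938.44476 = 751618.15715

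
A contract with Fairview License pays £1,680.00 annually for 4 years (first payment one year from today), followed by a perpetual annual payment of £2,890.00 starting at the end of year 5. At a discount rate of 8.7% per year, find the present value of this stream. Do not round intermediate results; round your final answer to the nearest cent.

PV of 4-year annuity: £1,680.00 × [1 − (1+0.087)^−4] / 0.087 = 5478.76292
Perpetuity value at year 4: £2,890.00 / 0.087 = 33218.39080
PV of perpetuity: 33218.39080 / (1+0.087)^4 = 23793.61411
Total PV = 5478.76292 + 23793.61411 = 29272.37703

£29272.38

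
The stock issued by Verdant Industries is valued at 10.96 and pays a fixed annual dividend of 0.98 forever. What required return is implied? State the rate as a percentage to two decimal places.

P = C/r ⇒ r = C/P = 0.98/10.96 = 0.089416

8.94%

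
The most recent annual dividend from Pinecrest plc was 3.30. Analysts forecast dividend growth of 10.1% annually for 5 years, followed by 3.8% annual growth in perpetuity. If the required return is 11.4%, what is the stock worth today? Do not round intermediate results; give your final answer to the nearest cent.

D_1 = 3.63330
D_2 = 4.00026
D_3 = 4.40429
D_4 = 4.84912
D_5 = 5.33888
Terminal value at year 5: TV = D_5×(1+g_2)/(r−g_2) = 5.54176/0.076 = 72.91792
P_0 = D_1/(1+r)^1 + D_2/(1+r)^2 + D_3/(1+r)^3 + D_4/(1+r)^4 + D_5/(1+r)^5 + TV/(1+r)^5
    = 3.26149 + 3.22343 + 3.18581 + 3.14864 + 3.11189 + 42.50190 = 58.43316

58.43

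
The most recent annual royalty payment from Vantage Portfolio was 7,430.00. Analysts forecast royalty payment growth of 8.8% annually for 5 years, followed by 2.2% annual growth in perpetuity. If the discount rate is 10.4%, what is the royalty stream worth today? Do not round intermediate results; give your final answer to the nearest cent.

D_1 = 8083.84000
D_2 = 8795.21792
D_3 = 9569.19710
D_4 = 10411.28644
D_5 = 11327.47965
Terminal value at year 5: TV = D_5×(1+g_2)/(r−g_2) = 11576.68420/0.082 = 141179.07562
P_0 = D_1/(1+r)^1 + D_2/(1+r)^2 + D_3/(1+r)^3 + D_4/(1+r)^4 + D_5/(1+r)^5 + TV/(1+r)^5
    = 7322.31884 + 7216.19828 + 7111.61569 + 7008.54880 + 6906.97563 + 86084.50113 = 121650.15837

121650.16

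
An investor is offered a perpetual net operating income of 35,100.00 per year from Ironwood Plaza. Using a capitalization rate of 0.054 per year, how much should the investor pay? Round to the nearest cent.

Level perpetuity: PV = C / r = 35,100.00 / 0.054 = 650,000.00

650000.00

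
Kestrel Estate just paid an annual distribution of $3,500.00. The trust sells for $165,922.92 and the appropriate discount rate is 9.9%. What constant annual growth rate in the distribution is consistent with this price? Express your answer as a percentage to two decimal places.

7.63%

P = D₀(1+g)/(r−g) ⇒ P(r−g) = D₀(1+g) ⇒ g(P+D₀) = P·r − D₀
g = (P·r − D₀)/(P + D₀) = ($165,922.92×0.099 − $3,500.00) / ($165,922.92 + $3,500.00) = 0.076296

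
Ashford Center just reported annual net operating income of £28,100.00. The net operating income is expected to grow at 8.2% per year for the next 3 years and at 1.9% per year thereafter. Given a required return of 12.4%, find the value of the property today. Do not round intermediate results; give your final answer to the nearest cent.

D_1 = 30404.20000
D_2 = 32897.34440
D_3 = 35594.92664
Terminal value at year 3: TV = D_3×(1+g_2)/(r−g_2) = 36271.23025/0.105 = 345440.28807
P_0 = D_1/(1+r)^1 + D_2/(1+r)^2 + D_3/(1+r)^3 + TV/(1+r)^3
    = 27050.00000 + 26039.23488 + 25066.23855 + 243261.87702 = 321417.35045

£321417.35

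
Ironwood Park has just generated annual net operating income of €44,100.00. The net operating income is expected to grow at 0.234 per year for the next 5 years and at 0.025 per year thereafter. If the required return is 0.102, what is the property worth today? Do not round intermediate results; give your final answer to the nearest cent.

D_1 = 54419.40000
D_2 = 67153.53960
D_3 = 82867.46787
D_4 = 102258.45535
D_5 = 126186.93390
Terminal value at year 5: TV = D_5×(1+g_2)/(r−g_2) = 129341.60725/0.077 = 1679761.13306
P_0 = D_1/(1+r)^1 + D_2/(1+r)^2 + D_3/(1+r)^3 + D_4/(1+r)^4 + D_5/(1+r)^5 + TV/(1+r)^5
    = 49382.39564 + 55297.52833 + 61921.18872 + 69338.24580 + 77643.73441 + 1033569.19185 = 1347152.28476

€1347152.28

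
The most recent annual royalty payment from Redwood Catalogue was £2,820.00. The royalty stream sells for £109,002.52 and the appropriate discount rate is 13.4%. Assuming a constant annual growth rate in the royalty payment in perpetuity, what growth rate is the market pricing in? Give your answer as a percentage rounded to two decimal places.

10.54%

P = D₀(1+g)/(r−g) ⇒ P(r−g) = D₀(1+g) ⇒ g(P+D₀) = P·r − D₀
g = (P·r − D₀)/(P + D₀) = (£109,002.52×0.134 − £2,820.00) / (£109,002.52 + £2,820.00) = 0.105402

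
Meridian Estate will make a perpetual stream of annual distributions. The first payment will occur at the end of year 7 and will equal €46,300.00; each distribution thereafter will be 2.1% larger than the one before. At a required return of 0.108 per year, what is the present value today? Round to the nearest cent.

Value at end of year 6: C₁ / (r − g) = €46,300.00 / (0.108 − 0.021) = €532,183.9080
Discount to today: PV = €532,183.9080 / (1 + 0.108)^6 = €532,183.9080 / 1.850285 = €287,622.71

€287622.71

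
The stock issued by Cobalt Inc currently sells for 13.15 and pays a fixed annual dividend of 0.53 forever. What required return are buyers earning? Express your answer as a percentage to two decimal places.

4.03%

P = C/r ⇒ r = C/P = 0.53/13.15 = 0.040304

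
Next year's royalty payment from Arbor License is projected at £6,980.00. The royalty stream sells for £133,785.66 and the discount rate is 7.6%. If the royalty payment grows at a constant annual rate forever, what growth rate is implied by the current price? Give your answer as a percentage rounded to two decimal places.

P = D₁/(r−g) ⇒ g = r − D₁/P = 0.076 − £6,980.00/£133,785.66 = 0.023827

2.38%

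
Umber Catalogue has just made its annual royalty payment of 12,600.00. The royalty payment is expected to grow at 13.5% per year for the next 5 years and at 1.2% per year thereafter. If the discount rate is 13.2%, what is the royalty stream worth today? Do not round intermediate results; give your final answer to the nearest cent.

171178.18

D_1 = 14301.00000
D_2 = 16231.63500
D_3 = 18422.90573
D_4 = 20909.99800
D_5 = 23732.84773
Terminal value at year 5: TV = D_5×(1+g_2)/(r−g_2) = 24017.64190/0.12 = 200147.01584
P_0 = D_1/(1+r)^1 + D_2/(1+r)^2 + D_3/(1+r)^3 + D_4/(1+r)^4 + D_5/(1+r)^5 + TV/(1+r)^5
    = 12633.39223 + 12666.87295 + 12700.44240 + 12734.10082 + 12767.84843 + 107675.52178 = 171178.17860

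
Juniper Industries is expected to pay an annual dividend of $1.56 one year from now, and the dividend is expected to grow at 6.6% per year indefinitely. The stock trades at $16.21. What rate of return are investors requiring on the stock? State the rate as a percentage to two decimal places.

P = D₁/(r − g) ⇒ r = D₁/P + g = $1.5600/$16.21 + 0.066 = 0.096237 + 0.066 = 0.162237

16.22%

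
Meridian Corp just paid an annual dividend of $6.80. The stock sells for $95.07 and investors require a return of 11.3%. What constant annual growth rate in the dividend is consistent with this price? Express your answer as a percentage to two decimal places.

P = D₀(1+g)/(r−g) ⇒ P(r−g) = D₀(1+g) ⇒ g(P+D₀) = P·r − D₀
g = (P·r − D₀)/(P + D₀) = ($95.07×0.113 − $6.80) / ($95.07 + $6.80) = 0.038705

3.87%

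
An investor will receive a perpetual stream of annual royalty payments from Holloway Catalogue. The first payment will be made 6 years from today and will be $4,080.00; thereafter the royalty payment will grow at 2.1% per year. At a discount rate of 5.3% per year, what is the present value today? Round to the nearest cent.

$98484.60

Value at end of year 5: C₁ / (r − g) = $4,080.00 / (0.053 − 0.021) = $127,500.0000
Discount to today: PV = $127,500.0000 / (1 + 0.053)^5 = $127,500.0000 / 1.294619 = $98,484.60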